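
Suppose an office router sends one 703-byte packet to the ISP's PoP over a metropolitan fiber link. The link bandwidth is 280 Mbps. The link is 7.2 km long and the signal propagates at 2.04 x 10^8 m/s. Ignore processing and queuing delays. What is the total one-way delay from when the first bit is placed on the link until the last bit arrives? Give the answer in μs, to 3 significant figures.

L = 703 × 8 = 5624 bits.
Transmission delay = L/R = 5624 / 280000000 = 20.0857 μs.
Propagation delay = d/s = 7200 m / 204000000 m/s = 35.2941 μs.
Total = 55.4 μs.

55.4 μs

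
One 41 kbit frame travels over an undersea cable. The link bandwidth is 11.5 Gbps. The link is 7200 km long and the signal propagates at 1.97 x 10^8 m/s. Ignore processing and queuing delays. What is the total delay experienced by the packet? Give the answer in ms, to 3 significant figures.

L = 41000 bits.
Transmission delay = L/R = 41000 / 11500000000 = 0.00356522 ms.
Propagation delay = d/s = 7200000 m / 197000000 m/s = 36.5482 ms.
Total = 36.6 ms.

36.6 ms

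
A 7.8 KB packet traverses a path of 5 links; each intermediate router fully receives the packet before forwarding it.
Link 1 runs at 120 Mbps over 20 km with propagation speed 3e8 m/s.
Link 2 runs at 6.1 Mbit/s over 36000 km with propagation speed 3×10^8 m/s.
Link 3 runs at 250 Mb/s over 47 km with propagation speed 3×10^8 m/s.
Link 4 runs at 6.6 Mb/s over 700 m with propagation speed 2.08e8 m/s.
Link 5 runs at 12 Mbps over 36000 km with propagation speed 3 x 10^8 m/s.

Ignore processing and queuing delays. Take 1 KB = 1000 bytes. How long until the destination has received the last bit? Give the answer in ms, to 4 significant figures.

L = 62400 bits.
Transmission delays (L/R per hop): 0.52, 10.2295, 0.2496, 9.45455, 5.2 ms; sum = 25.6537 ms.
Propagation delays (d/s per hop): 0.0666667, 120, 0.156667, 0.00336538, 120 ms; sum = 240.227 ms.
End-to-end = 265.9 ms.

265.9 ms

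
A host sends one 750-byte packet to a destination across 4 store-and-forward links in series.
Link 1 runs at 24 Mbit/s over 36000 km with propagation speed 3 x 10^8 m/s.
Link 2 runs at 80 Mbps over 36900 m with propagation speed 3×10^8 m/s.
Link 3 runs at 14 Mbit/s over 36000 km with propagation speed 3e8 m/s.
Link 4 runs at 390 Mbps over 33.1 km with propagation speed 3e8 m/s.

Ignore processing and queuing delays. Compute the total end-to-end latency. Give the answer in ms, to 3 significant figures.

241 ms

L = 750 × 8 = 6000 bits.
Transmission delays (L/R per hop): 0.25, 0.075, 0.428571, 0.0153846 ms; sum = 0.768956 ms.
Propagation delays (d/s per hop): 120, 0.123, 120, 0.110333 ms; sum = 240.233 ms.
End-to-end = 241 ms.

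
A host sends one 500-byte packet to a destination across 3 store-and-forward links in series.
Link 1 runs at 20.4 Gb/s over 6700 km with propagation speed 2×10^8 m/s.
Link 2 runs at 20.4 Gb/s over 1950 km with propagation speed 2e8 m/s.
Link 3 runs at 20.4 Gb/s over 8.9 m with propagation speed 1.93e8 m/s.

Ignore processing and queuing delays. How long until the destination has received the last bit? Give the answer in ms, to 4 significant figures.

43.25 ms

L = 500 × 8 = 4000 bits.
Transmission delay per hop = L/R = 4000/20400000000 = 0.000196078 ms; 3 hops → 0.000588235 ms.
Propagation delays (d/s per hop): 33.5, 9.75, 4.6114e-05 ms; sum = 43.25 ms.
End-to-end = 43.25 ms.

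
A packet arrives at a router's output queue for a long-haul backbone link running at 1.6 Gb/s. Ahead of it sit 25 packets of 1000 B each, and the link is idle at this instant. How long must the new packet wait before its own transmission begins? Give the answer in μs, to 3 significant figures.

Each queued packet: L/R = 8000/1600000000 = 5 μs.
25 queued → 125 μs.
Queuing delay = 125 μs.

125 μs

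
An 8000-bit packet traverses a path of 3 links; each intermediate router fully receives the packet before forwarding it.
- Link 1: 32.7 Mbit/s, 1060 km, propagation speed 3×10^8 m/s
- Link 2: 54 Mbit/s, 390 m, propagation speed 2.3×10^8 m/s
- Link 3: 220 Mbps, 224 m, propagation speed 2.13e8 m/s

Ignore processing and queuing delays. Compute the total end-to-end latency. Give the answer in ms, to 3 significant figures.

Transmission delays (L/R per hop): 0.244648, 0.148148, 0.0363636 ms; sum = 0.42916 ms.
Propagation delays (d/s per hop): 3.53333, 0.00169565, 0.00105164 ms; sum = 3.53608 ms.
End-to-end = 3.97 ms.

3.97 ms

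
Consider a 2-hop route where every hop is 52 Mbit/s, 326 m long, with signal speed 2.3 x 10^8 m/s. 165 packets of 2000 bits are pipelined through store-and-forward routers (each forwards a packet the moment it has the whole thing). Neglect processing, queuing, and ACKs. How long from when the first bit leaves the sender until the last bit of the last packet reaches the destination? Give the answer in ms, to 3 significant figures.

Per-hop transmission t_tx = L/R = 2000/52000000 = 0.0384615 ms.
Per-hop propagation t_prop = 326/2.3e+08 = 0.00141739 ms.
Pipeline fill: first packet needs 2·t_tx to clear all hops; remaining 164 packets each add one t_tx.
Total = (2+165-1)·t_tx + 2·t_prop = 166·0.0384615 + 2·0.00141739 = 6.39 ms.

6.39 ms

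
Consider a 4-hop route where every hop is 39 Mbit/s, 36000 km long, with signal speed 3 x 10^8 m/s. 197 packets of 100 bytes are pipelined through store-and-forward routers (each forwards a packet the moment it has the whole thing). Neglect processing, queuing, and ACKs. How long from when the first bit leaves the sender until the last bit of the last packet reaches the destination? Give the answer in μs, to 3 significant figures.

484000 μs

Per-hop transmission t_tx = L/R = 800/39000000 = 20.5128 μs.
Per-hop propagation t_prop = 36000000/300000000 = 120000 μs.
Pipeline fill: first packet needs 4·t_tx to clear all hops; remaining 196 packets each add one t_tx.
Total = (4+197-1)·t_tx + 4·t_prop = 200·20.5128 + 4·120000 = 484000 μs.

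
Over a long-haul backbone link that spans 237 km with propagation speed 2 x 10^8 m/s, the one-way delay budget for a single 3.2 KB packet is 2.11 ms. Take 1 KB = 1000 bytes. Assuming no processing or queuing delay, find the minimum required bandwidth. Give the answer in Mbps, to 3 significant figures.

27.7 Mbps

L = 25600 bits.
Propagation delay = 237000 / 200000000 = 1.185 ms.
Transmission budget = 2.11 − 1.185 = 0.925 ms.
R ≥ L / t_tx = 25600 bits / 0.000925 s = 27.7 Mbps.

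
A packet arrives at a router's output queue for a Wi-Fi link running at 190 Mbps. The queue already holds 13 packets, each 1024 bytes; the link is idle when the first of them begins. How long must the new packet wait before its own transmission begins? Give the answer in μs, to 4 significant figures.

Each queued packet: L/R = 8192/190000000 = 43.1158 μs.
13 queued → 560.505 μs.
Queuing delay = 560.5 μs.

560.5 μs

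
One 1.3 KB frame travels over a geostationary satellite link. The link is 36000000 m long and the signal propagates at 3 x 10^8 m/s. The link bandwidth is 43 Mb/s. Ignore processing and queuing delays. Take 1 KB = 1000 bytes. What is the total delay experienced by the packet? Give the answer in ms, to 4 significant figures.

L = 10400 bits.
Transmission delay = L/R = 10400 / 43000000 = 0.24186 ms.
Propagation delay = d/s = 36000000 m / 300000000 m/s = 120 ms.
Total = 120.2 ms.

120.2 ms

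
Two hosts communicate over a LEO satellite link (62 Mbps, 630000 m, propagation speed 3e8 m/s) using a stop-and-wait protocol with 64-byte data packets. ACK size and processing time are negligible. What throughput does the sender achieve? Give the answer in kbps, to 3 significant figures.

t_tx = L/R = 512/62000000 = 8.25806e-06 s.
t_prop = 630000/300000000 = 0.0021 s; RTT = 0.0042 s.
Cycle = t_tx + RTT = 0.00420826 s.
Throughput = L / cycle = 512 / 0.00420826 = 122 kbps.

122 kbps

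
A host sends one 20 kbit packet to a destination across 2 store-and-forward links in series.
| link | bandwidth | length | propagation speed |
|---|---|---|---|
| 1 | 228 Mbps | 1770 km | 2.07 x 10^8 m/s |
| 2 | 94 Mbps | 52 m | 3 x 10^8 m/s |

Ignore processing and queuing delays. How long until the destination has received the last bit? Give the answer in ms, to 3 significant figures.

L = 20000 bits.
Transmission delays (L/R per hop): 0.0877193, 0.212766 ms; sum = 0.300485 ms.
Propagation delays (d/s per hop): 8.55072, 0.000173333 ms; sum = 8.5509 ms.
End-to-end = 8.85 ms.

8.85 ms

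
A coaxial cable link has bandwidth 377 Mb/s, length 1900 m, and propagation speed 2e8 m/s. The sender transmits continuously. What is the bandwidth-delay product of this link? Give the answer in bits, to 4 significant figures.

3582 bits

Propagation delay = 1900 / 200000000 = 9.5e-06 s.
BDP = R × t_prop = 377000000 × 9.5e-06 = 3581.5 bits.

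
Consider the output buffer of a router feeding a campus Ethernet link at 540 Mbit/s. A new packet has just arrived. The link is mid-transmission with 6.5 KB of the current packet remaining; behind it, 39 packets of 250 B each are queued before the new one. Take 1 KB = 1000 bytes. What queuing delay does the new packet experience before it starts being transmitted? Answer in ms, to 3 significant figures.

Each queued packet: L/R = 2000/540000000 = 0.0037037 ms.
39 queued → 0.144444 ms.
Plus remaining 52000 bits of current packet: 0.0962963 ms.
Queuing delay = 0.241 ms.

0.241 ms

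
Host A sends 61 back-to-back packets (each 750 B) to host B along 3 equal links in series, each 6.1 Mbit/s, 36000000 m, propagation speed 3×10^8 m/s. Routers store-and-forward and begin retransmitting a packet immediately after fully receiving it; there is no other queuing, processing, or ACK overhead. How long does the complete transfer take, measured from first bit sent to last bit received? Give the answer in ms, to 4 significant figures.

Per-hop transmission t_tx = L/R = 6000/6100000 = 0.983607 ms.
Per-hop propagation t_prop = 36000000/300000000 = 120 ms.
Pipeline fill: first packet needs 3·t_tx to clear all hops; remaining 60 packets each add one t_tx.
Total = (3+61-1)·t_tx + 3·t_prop = 63·0.983607 + 3·120 = 422.0 ms.

422.0 ms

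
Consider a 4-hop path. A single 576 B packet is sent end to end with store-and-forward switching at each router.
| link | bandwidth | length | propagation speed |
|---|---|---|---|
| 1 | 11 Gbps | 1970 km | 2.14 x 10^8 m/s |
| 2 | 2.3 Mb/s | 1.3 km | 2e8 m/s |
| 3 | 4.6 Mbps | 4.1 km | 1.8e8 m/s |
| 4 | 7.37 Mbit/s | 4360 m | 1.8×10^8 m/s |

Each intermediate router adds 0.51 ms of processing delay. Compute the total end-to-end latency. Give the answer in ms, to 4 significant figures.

L = 576 × 8 = 4608 bits.
Transmission delays (L/R per hop): 0.000418909, 2.00348, 1.00174, 0.625237 ms; sum = 3.63087 ms.
Propagation delays (d/s per hop): 9.20561, 0.0065, 0.0227778, 0.0242222 ms; sum = 9.25911 ms.
Processing at 3 router(s): 3 × 0.51 ms = 1.53 ms.
End-to-end = 14.42 ms.

14.42 ms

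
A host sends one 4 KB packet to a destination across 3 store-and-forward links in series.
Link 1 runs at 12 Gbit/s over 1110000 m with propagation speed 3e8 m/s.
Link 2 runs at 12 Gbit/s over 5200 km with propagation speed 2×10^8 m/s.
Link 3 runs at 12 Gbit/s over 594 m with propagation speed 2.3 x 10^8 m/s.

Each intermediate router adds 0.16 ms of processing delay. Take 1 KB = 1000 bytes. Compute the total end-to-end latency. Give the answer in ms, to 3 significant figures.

30.0 ms

L = 32000 bits.
Transmission delay per hop = L/R = 32000/12000000000 = 0.00266667 ms; 3 hops → 0.008 ms.
Propagation delays (d/s per hop): 3.7, 26, 0.00258261 ms; sum = 29.7026 ms.
Processing at 2 router(s): 2 × 0.16 ms = 0.32 ms.
End-to-end = 30.0 ms.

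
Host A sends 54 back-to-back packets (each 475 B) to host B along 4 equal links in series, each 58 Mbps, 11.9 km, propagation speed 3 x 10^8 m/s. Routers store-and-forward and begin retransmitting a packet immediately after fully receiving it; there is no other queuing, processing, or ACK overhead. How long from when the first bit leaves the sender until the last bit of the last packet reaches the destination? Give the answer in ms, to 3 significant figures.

3.89 ms

Per-hop transmission t_tx = L/R = 3800/58000000 = 0.0655172 ms.
Per-hop propagation t_prop = 11900/300000000 = 0.0396667 ms.
Pipeline fill: first packet needs 4·t_tx to clear all hops; remaining 53 packets each add one t_tx.
Total = (4+54-1)·t_tx + 4·t_prop = 57·0.0655172 + 4·0.0396667 = 3.89 ms.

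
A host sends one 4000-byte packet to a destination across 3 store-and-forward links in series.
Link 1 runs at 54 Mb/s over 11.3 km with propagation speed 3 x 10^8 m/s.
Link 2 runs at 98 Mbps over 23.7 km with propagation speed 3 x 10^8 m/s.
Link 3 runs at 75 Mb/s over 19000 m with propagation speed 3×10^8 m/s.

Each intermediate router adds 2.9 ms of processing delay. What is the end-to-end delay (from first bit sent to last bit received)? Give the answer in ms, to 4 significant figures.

7.326 ms

L = 4000 × 8 = 32000 bits.
Transmission delays (L/R per hop): 0.592593, 0.326531, 0.426667 ms; sum = 1.34579 ms.
Propagation delays (d/s per hop): 0.0376667, 0.079, 0.0633333 ms; sum = 0.18 ms.
Processing at 2 router(s): 2 × 2.9 ms = 5.8 ms.
End-to-end = 7.326 ms.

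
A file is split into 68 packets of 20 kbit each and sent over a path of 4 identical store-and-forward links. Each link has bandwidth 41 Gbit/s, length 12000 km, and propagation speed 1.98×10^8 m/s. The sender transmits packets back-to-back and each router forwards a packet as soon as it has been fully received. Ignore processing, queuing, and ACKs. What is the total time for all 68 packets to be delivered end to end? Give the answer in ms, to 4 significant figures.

Per-hop transmission t_tx = L/R = 20000/41000000000 = 0.000487805 ms.
Per-hop propagation t_prop = 12000000/198000000 = 60.6061 ms.
Pipeline fill: first packet needs 4·t_tx to clear all hops; remaining 67 packets each add one t_tx.
Total = (4+68-1)·t_tx + 4·t_prop = 71·0.000487805 + 4·60.6061 = 242.5 ms.

242.5 ms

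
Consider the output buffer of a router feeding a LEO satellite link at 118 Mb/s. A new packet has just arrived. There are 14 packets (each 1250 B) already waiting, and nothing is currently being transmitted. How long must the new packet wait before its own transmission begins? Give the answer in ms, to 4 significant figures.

Each queued packet: L/R = 10000/118000000 = 0.0847458 ms.
14 queued → 1.18644 ms.
Queuing delay = 1.186 ms.

1.186 ms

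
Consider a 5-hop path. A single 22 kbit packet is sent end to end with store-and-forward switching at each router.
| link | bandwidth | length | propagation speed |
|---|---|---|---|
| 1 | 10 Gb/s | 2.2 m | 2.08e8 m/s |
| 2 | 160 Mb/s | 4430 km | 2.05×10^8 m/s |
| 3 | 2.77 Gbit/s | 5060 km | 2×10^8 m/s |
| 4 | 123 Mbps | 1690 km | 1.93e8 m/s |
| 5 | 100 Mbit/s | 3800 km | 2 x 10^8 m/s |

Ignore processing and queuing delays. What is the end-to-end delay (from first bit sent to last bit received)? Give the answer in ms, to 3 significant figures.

L = 22000 bits.
Transmission delays (L/R per hop): 0.0022, 0.1375, 0.00794224, 0.178862, 0.22 ms; sum = 0.546504 ms.
Propagation delays (d/s per hop): 1.05769e-05, 21.6098, 25.3, 8.75648, 19 ms; sum = 74.6662 ms.
End-to-end = 75.2 ms.

75.2 ms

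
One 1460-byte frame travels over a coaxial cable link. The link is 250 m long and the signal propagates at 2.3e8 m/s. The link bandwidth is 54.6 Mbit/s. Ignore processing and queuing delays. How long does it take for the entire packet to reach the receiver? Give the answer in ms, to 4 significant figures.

0.2150 ms

L = 1460 × 8 = 11680 bits.
Transmission delay = L/R = 11680 / 54600000 = 0.213919 ms.
Propagation delay = d/s = 250 m / 2.3e+08 m/s = 0.00108696 ms.
Total = 0.2150 ms.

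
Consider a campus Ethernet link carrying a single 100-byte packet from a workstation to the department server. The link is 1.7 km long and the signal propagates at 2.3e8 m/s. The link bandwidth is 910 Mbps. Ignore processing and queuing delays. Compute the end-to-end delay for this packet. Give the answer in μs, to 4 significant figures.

L = 100 × 8 = 800 bits.
Transmission delay = L/R = 800 / 910000000 = 0.879121 μs.
Propagation delay = d/s = 1700 m / 2.3e+08 m/s = 7.3913 μs.
Total = 8.270 μs.

8.270 μs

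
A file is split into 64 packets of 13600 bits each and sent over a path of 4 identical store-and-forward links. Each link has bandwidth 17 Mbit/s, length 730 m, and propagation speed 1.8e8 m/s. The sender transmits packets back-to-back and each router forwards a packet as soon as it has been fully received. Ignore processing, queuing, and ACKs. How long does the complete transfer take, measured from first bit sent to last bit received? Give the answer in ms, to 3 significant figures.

53.6 ms

Per-hop transmission t_tx = L/R = 13600/17000000 = 0.8 ms.
Per-hop propagation t_prop = 730/180000000 = 0.00405556 ms.
Pipeline fill: first packet needs 4·t_tx to clear all hops; remaining 63 packets each add one t_tx.
Total = (4+64-1)·t_tx + 4·t_prop = 67·0.8 + 4·0.00405556 = 53.6 ms.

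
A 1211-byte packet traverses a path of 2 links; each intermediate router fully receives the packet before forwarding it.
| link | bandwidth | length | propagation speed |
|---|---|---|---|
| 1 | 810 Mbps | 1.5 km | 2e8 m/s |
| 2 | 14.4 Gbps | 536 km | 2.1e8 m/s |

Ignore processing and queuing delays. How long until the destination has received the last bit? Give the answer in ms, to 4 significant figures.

2.573 ms

L = 1211 × 8 = 9688 bits.
Transmission delays (L/R per hop): 0.0119605, 0.000672778 ms; sum = 0.0126333 ms.
Propagation delays (d/s per hop): 0.0075, 2.55238 ms; sum = 2.55988 ms.
End-to-end = 2.573 ms.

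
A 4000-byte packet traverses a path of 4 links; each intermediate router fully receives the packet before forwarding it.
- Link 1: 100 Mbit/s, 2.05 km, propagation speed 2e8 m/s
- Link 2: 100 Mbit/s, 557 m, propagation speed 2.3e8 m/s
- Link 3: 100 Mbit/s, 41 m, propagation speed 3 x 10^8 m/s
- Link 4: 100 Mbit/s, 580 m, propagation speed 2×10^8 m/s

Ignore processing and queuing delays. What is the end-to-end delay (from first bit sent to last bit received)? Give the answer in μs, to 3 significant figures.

L = 4000 × 8 = 32000 bits.
Transmission delay per hop = L/R = 32000/100000000 = 320 μs; 4 hops → 1280 μs.
Propagation delays (d/s per hop): 10.25, 2.42174, 0.136667, 2.9 μs; sum = 15.7084 μs.
End-to-end = 1300 μs.

1300 μs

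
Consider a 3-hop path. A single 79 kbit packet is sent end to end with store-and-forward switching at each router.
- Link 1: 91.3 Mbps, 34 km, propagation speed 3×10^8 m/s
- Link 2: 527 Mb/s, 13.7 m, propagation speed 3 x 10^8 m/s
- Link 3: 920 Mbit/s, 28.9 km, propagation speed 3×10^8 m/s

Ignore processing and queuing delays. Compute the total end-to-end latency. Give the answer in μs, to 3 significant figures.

1310 μs

L = 79000 bits.
Transmission delays (L/R per hop): 865.279, 149.905, 85.8696 μs; sum = 1101.05 μs.
Propagation delays (d/s per hop): 113.333, 0.0456667, 96.3333 μs; sum = 209.712 μs.
End-to-end = 1310 μs.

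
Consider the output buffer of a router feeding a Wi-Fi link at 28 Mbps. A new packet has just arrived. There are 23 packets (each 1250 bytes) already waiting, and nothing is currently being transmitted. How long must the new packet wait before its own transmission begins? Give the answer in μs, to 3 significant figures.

8210 μs

Each queued packet: L/R = 10000/28000000 = 357.143 μs.
23 queued → 8214.29 μs.
Queuing delay = 8210 μs.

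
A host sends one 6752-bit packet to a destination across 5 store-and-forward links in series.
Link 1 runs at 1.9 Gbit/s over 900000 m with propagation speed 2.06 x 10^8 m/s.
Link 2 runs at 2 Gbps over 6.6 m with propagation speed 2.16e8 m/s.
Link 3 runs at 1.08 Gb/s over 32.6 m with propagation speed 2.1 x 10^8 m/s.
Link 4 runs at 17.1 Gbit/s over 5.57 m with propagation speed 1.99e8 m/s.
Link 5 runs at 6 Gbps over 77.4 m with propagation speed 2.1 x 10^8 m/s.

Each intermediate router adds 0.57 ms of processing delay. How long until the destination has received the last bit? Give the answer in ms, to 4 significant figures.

6.664 ms

Transmission delays (L/R per hop): 0.00355368, 0.003376, 0.00625185, 0.000394854, 0.00112533 ms; sum = 0.0147017 ms.
Propagation delays (d/s per hop): 4.36893, 3.05556e-05, 0.000155238, 2.79899e-05, 0.000368571 ms; sum = 4.36951 ms.
Processing at 4 router(s): 4 × 0.57 ms = 2.28 ms.
End-to-end = 6.664 ms.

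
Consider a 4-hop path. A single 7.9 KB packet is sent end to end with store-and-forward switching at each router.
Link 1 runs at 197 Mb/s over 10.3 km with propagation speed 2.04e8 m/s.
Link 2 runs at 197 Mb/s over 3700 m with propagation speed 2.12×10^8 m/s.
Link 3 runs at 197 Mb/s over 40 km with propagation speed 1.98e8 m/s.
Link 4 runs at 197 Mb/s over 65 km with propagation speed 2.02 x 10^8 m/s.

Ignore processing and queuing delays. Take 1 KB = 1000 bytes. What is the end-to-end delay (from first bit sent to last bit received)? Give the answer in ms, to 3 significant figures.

1.87 ms

L = 63200 bits.
Transmission delay per hop = L/R = 63200/197000000 = 0.320812 ms; 4 hops → 1.28325 ms.
Propagation delays (d/s per hop): 0.0504902, 0.0174528, 0.20202, 0.321782 ms; sum = 0.591745 ms.
End-to-end = 1.87 ms.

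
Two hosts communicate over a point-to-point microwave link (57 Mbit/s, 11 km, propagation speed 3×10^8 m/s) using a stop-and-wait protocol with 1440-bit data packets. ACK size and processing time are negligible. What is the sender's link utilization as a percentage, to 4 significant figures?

25.62 %

t_tx = L/R = 1440/57000000 = 2.52632e-05 s.
t_prop = 11000/300000000 = 3.66667e-05 s; RTT = 7.33333e-05 s.
Cycle = t_tx + RTT = 9.85965e-05 s.
Utilization = t_tx / cycle = 2.52632e-05/9.85965e-05 = 25.62 %.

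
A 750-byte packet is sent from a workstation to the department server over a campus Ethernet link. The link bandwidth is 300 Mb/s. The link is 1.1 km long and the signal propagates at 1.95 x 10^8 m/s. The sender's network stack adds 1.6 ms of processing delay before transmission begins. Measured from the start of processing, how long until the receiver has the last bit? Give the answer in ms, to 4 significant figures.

L = 750 × 8 = 6000 bits.
Transmission delay = L/R = 6000 / 300000000 = 0.02 ms.
Propagation delay = d/s = 1100 m / 195000000 m/s = 0.00564103 ms.
Plus processing delay 1.6 ms = 1.6 ms.
Total = 1.626 ms.

1.626 ms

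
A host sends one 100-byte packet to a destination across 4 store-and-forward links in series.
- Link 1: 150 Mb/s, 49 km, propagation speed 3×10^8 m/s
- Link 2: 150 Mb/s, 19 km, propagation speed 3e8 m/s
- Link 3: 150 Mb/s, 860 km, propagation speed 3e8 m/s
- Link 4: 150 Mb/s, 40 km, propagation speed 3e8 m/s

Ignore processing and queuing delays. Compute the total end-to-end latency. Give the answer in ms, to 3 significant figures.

L = 100 × 8 = 800 bits.
Transmission delay per hop = L/R = 800/150000000 = 0.00533333 ms; 4 hops → 0.0213333 ms.
Propagation delays (d/s per hop): 0.163333, 0.0633333, 2.86667, 0.133333 ms; sum = 3.22667 ms.
End-to-end = 3.25 ms.

3.25 ms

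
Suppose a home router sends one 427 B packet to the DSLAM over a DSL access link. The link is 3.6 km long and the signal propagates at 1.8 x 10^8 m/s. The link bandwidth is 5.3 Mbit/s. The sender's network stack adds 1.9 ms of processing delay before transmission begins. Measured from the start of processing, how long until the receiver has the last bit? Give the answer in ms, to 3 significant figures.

L = 427 × 8 = 3416 bits.
Transmission delay = L/R = 3416 / 5300000 = 0.644528 ms.
Propagation delay = d/s = 3600 m / 180000000 m/s = 0.02 ms.
Plus processing delay 1.9 ms = 1.9 ms.
Total = 2.56 ms.

2.56 ms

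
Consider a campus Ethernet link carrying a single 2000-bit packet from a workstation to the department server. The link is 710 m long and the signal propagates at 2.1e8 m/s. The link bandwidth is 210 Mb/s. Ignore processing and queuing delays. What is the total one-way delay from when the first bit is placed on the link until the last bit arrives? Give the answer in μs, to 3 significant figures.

Transmission delay = L/R = 2000 / 210000000 = 9.52381 μs.
Propagation delay = d/s = 710 m / 210000000 m/s = 3.38095 μs.
Total = 12.9 μs.

12.9 μs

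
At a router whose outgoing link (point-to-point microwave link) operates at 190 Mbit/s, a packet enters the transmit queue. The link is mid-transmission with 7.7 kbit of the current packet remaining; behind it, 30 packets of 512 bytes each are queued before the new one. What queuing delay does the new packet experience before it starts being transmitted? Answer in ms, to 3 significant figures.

Each queued packet: L/R = 4096/190000000 = 0.0215579 ms.
30 queued → 0.646737 ms.
Plus remaining 7700 bits of current packet: 0.0405263 ms.
Queuing delay = 0.687 ms.

0.687 ms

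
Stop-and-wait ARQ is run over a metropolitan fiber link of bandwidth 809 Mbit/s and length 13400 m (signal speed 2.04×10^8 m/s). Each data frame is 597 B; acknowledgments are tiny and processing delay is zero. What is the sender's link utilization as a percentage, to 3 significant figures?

4.30 %

t_tx = L/R = 4776/809000000 = 5.90358e-06 s.
t_prop = 13400/204000000 = 6.56863e-05 s; RTT = 0.000131373 s.
Cycle = t_tx + RTT = 0.000137276 s.
Utilization = t_tx / cycle = 5.90358e-06/0.000137276 = 4.30 %.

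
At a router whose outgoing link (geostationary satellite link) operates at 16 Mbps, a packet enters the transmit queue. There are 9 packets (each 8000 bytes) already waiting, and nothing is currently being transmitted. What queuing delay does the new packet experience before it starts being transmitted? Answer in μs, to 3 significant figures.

Each queued packet: L/R = 64000/16000000 = 4000 μs.
9 queued → 36000 μs.
Queuing delay = 36000 μs.

36000 μs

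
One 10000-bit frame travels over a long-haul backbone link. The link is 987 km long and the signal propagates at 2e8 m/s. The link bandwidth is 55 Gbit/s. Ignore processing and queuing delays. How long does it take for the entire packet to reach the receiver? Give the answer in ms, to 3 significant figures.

4.94 ms

Transmission delay = L/R = 10000 / 55000000000 = 0.000181818 ms.
Propagation delay = d/s = 987000 m / 200000000 m/s = 4.935 ms.
Total = 4.94 ms.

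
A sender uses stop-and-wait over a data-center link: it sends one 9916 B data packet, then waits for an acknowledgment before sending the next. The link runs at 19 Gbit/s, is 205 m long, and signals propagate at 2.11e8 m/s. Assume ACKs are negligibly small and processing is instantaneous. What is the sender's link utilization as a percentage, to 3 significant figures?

t_tx = L/R = 79328/19000000000 = 4.17516e-06 s.
t_prop = 205/211000000 = 9.71564e-07 s; RTT = 1.94313e-06 s.
Cycle = t_tx + RTT = 6.11829e-06 s.
Utilization = t_tx / cycle = 4.17516e-06/6.11829e-06 = 68.2 %.

68.2 %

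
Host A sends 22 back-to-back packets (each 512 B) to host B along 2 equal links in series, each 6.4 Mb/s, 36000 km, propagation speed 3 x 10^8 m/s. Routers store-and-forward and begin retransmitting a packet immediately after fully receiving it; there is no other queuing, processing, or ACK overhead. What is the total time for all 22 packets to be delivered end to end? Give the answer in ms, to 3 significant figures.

255 ms

Per-hop transmission t_tx = L/R = 4096/6400000 = 0.64 ms.
Per-hop propagation t_prop = 36000000/300000000 = 120 ms.
Pipeline fill: first packet needs 2·t_tx to clear all hops; remaining 21 packets each add one t_tx.
Total = (2+22-1)·t_tx + 2·t_prop = 23·0.64 + 2·120 = 255 ms.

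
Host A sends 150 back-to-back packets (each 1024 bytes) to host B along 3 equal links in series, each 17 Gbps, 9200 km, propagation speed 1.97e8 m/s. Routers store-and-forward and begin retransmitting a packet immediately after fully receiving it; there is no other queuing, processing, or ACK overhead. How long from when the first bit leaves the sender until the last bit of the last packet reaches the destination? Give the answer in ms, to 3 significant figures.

140 ms

Per-hop transmission t_tx = L/R = 8192/17000000000 = 0.000481882 ms.
Per-hop propagation t_prop = 9200000/197000000 = 46.7005 ms.
Pipeline fill: first packet needs 3·t_tx to clear all hops; remaining 149 packets each add one t_tx.
Total = (3+150-1)·t_tx + 3·t_prop = 152·0.000481882 + 3·46.7005 = 140 ms.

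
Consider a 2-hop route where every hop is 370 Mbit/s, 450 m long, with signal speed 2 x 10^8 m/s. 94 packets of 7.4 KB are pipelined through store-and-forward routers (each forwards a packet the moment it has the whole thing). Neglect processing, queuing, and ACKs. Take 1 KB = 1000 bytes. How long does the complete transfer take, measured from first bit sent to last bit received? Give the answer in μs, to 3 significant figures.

15200 μs

Per-hop transmission t_tx = L/R = 59200/370000000 = 160 μs.
Per-hop propagation t_prop = 450/200000000 = 2.25 μs.
Pipeline fill: first packet needs 2·t_tx to clear all hops; remaining 93 packets each add one t_tx.
Total = (2+94-1)·t_tx + 2·t_prop = 95·160 + 2·2.25 = 15200 μs.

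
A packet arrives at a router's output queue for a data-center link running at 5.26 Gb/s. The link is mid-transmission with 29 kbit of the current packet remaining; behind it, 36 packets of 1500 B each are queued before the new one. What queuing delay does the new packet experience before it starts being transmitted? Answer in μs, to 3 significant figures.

87.6 μs

Each queued packet: L/R = 12000/5260000000 = 2.28137 μs.
36 queued → 82.1293 μs.
Plus remaining 29000 bits of current packet: 5.51331 μs.
Queuing delay = 87.6 μs.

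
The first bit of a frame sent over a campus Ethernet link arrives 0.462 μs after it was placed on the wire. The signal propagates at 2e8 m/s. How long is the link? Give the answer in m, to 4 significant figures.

92.40 m

d = s × t_prop = 200000000 × 4.62e-07 = 92.40 m.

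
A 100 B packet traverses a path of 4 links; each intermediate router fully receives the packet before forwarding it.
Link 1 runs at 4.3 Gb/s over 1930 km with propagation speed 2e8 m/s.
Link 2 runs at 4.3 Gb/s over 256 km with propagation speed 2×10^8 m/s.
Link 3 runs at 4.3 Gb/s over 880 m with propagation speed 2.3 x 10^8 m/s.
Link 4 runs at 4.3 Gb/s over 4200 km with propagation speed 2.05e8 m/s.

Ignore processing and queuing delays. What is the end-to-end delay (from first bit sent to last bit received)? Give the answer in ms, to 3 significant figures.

L = 100 × 8 = 800 bits.
Transmission delay per hop = L/R = 800/4300000000 = 0.000186047 ms; 4 hops → 0.000744186 ms.
Propagation delays (d/s per hop): 9.65, 1.28, 0.00382609, 20.4878 ms; sum = 31.4216 ms.
End-to-end = 31.4 ms.

31.4 ms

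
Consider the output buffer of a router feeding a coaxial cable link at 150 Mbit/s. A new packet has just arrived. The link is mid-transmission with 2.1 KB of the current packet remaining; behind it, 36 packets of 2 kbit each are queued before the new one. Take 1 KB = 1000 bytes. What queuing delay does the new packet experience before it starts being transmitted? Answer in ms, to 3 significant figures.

Each queued packet: L/R = 2000/150000000 = 0.0133333 ms.
36 queued → 0.48 ms.
Plus remaining 16800 bits of current packet: 0.112 ms.
Queuing delay = 0.592 ms.

0.592 ms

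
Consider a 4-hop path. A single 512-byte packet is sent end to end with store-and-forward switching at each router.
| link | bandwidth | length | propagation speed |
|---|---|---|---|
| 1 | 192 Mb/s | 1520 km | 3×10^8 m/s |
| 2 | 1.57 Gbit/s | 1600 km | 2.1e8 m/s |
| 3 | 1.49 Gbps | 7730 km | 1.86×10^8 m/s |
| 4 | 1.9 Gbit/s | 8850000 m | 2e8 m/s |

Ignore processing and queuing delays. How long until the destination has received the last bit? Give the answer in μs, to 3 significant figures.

98500 μs

L = 512 × 8 = 4096 bits.
Transmission delays (L/R per hop): 21.3333, 2.60892, 2.74899, 2.15579 μs; sum = 28.847 μs.
Propagation delays (d/s per hop): 5066.67, 7619.05, 41559.1, 44250 μs; sum = 98494.9 μs.
End-to-end = 98500 μs.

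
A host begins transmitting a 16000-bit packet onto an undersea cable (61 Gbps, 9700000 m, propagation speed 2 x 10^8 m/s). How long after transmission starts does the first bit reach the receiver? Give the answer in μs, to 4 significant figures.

48500 μs

First bit experiences only propagation delay: d/s = 9700000/200000000 = 48500 μs.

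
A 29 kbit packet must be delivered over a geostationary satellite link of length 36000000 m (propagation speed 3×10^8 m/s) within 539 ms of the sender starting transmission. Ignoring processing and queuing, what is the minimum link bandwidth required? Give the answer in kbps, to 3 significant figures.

69.2 kbps

Propagation delay = 36000000 / 300000000 = 120 ms.
Transmission budget = 539 − 120 = 419 ms.
R ≥ L / t_tx = 29000 bits / 0.419 s = 69.2 kbps.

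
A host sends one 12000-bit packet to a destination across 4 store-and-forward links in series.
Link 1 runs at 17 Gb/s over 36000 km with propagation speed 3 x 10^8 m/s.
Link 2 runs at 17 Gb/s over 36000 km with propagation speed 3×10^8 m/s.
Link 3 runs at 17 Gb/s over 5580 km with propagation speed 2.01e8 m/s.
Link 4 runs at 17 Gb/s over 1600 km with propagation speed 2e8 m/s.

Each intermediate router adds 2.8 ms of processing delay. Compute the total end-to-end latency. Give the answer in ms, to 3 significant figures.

284 ms

Transmission delay per hop = L/R = 12000/17000000000 = 0.000705882 ms; 4 hops → 0.00282353 ms.
Propagation delays (d/s per hop): 120, 120, 27.7612, 8 ms; sum = 275.761 ms.
Processing at 3 router(s): 3 × 2.8 ms = 8.4 ms.
End-to-end = 284 ms.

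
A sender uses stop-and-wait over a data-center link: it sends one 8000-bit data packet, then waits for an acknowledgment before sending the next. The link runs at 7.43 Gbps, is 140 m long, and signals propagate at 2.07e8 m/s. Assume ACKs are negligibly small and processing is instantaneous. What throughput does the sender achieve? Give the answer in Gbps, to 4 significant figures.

3.293 Gbps

t_tx = L/R = 8000/7430000000 = 1.07672e-06 s.
t_prop = 140/2.07e+08 = 6.76329e-07 s; RTT = 1.35266e-06 s.
Cycle = t_tx + RTT = 2.42937e-06 s.
Throughput = L / cycle = 8000 / 2.42937e-06 = 3.293 Gbps.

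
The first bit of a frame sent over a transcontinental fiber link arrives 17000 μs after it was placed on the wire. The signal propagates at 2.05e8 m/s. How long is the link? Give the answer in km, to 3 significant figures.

d = s × t_prop = 2.05e+08 × 0.017 = 3490 km.

3490 km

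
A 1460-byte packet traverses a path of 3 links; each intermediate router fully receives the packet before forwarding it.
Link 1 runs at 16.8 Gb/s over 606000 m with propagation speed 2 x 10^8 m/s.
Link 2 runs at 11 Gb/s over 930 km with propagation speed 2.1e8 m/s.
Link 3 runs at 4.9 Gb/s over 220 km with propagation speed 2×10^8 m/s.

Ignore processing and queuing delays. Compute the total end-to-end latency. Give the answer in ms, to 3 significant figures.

8.56 ms

L = 1460 × 8 = 11680 bits.
Transmission delays (L/R per hop): 0.000695238, 0.00106182, 0.00238367 ms; sum = 0.00414073 ms.
Propagation delays (d/s per hop): 3.03, 4.42857, 1.1 ms; sum = 8.55857 ms.
End-to-end = 8.56 ms.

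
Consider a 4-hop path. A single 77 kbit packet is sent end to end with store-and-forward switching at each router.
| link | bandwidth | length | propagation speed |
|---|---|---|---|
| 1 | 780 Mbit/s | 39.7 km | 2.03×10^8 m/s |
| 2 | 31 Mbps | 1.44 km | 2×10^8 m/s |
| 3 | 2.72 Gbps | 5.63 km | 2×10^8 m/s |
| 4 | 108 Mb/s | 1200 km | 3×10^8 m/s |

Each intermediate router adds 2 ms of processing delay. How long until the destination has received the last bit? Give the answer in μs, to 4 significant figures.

L = 77000 bits.
Transmission delays (L/R per hop): 98.7179, 2483.87, 28.3088, 712.963 μs; sum = 3323.86 μs.
Propagation delays (d/s per hop): 195.567, 7.2, 28.15, 4000 μs; sum = 4230.92 μs.
Processing at 3 router(s): 3 × 2 ms = 6000 μs.
End-to-end = 13550 μs.

13550 μs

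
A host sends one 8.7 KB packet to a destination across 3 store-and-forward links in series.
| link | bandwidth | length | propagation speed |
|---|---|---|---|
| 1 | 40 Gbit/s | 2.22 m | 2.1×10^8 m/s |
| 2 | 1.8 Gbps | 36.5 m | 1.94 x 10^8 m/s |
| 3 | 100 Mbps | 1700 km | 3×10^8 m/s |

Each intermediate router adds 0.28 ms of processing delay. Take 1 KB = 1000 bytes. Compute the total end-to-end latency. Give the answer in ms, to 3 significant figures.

L = 69600 bits.
Transmission delays (L/R per hop): 0.00174, 0.0386667, 0.696 ms; sum = 0.736407 ms.
Propagation delays (d/s per hop): 1.05714e-05, 0.000188144, 5.66667 ms; sum = 5.66687 ms.
Processing at 2 router(s): 2 × 0.28 ms = 0.56 ms.
End-to-end = 6.96 ms.

6.96 ms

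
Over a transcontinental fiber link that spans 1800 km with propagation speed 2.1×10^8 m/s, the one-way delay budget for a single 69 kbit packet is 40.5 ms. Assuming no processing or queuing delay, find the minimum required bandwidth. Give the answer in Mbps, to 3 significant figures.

Propagation delay = 1800000 / 210000000 = 8.57143 ms.
Transmission budget = 40.5 − 8.57143 = 31.9286 ms.
R ≥ L / t_tx = 69000 bits / 0.0319286 s = 2.16 Mbps.

2.16 Mbps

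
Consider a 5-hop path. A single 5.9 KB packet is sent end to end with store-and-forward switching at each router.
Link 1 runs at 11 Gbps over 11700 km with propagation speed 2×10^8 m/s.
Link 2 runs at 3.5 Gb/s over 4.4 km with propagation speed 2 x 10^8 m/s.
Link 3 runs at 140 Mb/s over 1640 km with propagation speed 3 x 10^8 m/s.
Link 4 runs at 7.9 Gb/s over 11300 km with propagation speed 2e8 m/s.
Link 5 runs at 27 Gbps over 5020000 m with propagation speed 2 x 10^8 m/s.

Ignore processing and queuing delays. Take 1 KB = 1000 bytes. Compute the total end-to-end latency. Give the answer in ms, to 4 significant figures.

L = 47200 bits.
Transmission delays (L/R per hop): 0.00429091, 0.0134857, 0.337143, 0.00597468, 0.00174815 ms; sum = 0.362642 ms.
Propagation delays (d/s per hop): 58.5, 0.022, 5.46667, 56.5, 25.1 ms; sum = 145.589 ms.
End-to-end = 146.0 ms.

146.0 ms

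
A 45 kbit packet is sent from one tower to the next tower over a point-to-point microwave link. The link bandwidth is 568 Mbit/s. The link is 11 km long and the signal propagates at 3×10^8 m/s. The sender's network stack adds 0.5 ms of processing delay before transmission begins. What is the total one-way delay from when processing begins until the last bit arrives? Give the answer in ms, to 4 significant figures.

0.6159 ms

L = 45000 bits.
Transmission delay = L/R = 45000 / 568000000 = 0.0792254 ms.
Propagation delay = d/s = 11000 m / 300000000 m/s = 0.0366667 ms.
Plus processing delay 0.5 ms = 0.5 ms.
Total = 0.6159 ms.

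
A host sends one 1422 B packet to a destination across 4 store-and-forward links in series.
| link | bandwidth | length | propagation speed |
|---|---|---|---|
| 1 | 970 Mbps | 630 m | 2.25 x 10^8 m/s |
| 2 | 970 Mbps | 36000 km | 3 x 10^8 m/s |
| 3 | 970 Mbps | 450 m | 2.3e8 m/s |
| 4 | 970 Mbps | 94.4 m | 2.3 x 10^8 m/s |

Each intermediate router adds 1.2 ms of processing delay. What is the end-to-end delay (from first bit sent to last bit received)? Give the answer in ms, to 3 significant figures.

124 ms

L = 1422 × 8 = 11376 bits.
Transmission delay per hop = L/R = 11376/970000000 = 0.0117278 ms; 4 hops → 0.0469113 ms.
Propagation delays (d/s per hop): 0.0028, 120, 0.00195652, 0.000410435 ms; sum = 120.005 ms.
Processing at 3 router(s): 3 × 1.2 ms = 3.6 ms.
End-to-end = 124 ms.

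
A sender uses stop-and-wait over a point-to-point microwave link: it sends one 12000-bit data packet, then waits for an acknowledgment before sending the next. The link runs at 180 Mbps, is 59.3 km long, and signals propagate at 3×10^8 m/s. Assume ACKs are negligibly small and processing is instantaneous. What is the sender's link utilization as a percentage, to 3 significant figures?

t_tx = L/R = 12000/180000000 = 6.66667e-05 s.
t_prop = 59300/300000000 = 0.000197667 s; RTT = 0.000395333 s.
Cycle = t_tx + RTT = 0.000462 s.
Utilization = t_tx / cycle = 6.66667e-05/0.000462 = 14.4 %.

14.4 %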